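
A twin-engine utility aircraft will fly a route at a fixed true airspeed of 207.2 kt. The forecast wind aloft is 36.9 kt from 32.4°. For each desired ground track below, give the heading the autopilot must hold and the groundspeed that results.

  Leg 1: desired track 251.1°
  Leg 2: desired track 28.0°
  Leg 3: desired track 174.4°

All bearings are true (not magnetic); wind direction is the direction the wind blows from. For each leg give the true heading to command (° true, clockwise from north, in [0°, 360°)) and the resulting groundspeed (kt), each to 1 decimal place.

Leg 1: desired track 251.1°; wind correction +6.4° → command heading 257.5°, groundspeed 234.7 kt
Leg 2: desired track 28.0°; wind correction +0.8° → command heading 28.8°, groundspeed 170.4 kt
Leg 3: desired track 174.4°; wind correction -6.3° → command heading 168.1°, groundspeed 235.0 kt

Leg 1: heading=257.5°, groundspeed=234.7 kt
Leg 2: heading=28.8°, groundspeed=170.4 kt
Leg 3: heading=168.1°, groundspeed=235.0 kt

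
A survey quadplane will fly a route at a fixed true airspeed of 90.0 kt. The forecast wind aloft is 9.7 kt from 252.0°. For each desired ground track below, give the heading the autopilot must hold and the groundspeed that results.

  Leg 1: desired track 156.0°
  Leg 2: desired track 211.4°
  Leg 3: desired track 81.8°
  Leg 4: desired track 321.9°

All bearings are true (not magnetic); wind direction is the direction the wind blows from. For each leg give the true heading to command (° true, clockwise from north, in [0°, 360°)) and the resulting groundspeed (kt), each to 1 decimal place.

Leg 1: heading=162.2°, groundspeed=90.5 kt
Leg 2: heading=215.4°, groundspeed=82.4 kt
Leg 3: heading=82.9°, groundspeed=99.5 kt
Leg 4: heading=316.1°, groundspeed=86.2 kt

Leg 1: desired track 156.0°; wind correction +6.2° → command heading 162.2°, groundspeed 90.5 kt
Leg 2: desired track 211.4°; wind correction +4.0° → command heading 215.4°, groundspeed 82.4 kt
Leg 3: desired track 81.8°; wind correction +1.1° → command heading 82.9°, groundspeed 99.5 kt
Leg 4: desired track 321.9°; wind correction -5.8° → command heading 316.1°, groundspeed 86.2 kt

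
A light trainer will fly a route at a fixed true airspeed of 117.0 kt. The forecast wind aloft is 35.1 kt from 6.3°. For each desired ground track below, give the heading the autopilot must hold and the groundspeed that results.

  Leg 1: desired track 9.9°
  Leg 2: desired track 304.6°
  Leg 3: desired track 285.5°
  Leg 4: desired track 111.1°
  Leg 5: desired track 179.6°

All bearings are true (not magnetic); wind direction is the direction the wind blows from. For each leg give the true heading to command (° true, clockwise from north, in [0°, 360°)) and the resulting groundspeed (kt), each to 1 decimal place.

Leg 1: desired track 9.9°; wind correction -1.1° → command heading 8.8°, groundspeed 81.9 kt
Leg 2: desired track 304.6°; wind correction +15.3° → command heading 319.9°, groundspeed 96.2 kt
Leg 3: desired track 285.5°; wind correction +17.2° → command heading 302.7°, groundspeed 106.1 kt
Leg 4: desired track 111.1°; wind correction -16.9° → command heading 94.2°, groundspeed 120.9 kt
Leg 5: desired track 179.6°; wind correction -2.0° → command heading 177.6°, groundspeed 151.8 kt

Leg 1: heading=8.8°, groundspeed=81.9 kt
Leg 2: heading=319.9°, groundspeed=96.2 kt
Leg 3: heading=302.7°, groundspeed=106.1 kt
Leg 4: heading=94.2°, groundspeed=120.9 kt
Leg 5: heading=177.6°, groundspeed=151.8 kt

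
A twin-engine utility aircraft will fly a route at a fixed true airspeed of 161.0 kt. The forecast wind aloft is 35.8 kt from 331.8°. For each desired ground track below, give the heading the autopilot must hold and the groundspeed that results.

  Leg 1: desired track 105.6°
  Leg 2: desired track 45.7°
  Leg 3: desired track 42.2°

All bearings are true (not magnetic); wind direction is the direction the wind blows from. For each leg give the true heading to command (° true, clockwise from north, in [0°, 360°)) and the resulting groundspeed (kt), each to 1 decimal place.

Leg 1: desired track 105.6°; wind correction -9.2° → command heading 96.4°, groundspeed 183.7 kt
Leg 2: desired track 45.7°; wind correction -12.3° → command heading 33.4°, groundspeed 147.4 kt
Leg 3: desired track 42.2°; wind correction -12.1° → command heading 30.1°, groundspeed 145.4 kt

Leg 1: heading=96.4°, groundspeed=183.7 kt
Leg 2: heading=33.4°, groundspeed=147.4 kt
Leg 3: heading=30.1°, groundspeed=145.4 kt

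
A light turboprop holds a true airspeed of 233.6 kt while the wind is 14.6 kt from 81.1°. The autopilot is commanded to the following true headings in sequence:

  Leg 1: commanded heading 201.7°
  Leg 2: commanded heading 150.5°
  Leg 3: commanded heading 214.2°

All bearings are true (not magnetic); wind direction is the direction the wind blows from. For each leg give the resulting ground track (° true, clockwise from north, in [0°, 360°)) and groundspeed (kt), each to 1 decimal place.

Leg 1: heading 201.7°; drift +3.0° → track 204.7°, groundspeed 241.4 kt
Leg 2: heading 150.5°; drift +3.4° → track 153.9°, groundspeed 228.9 kt
Leg 3: heading 214.2°; drift +2.5° → track 216.7°, groundspeed 243.8 kt

Leg 1: track=204.7°, groundspeed=241.4 kt
Leg 2: track=153.9°, groundspeed=228.9 kt
Leg 3: track=216.7°, groundspeed=243.8 kt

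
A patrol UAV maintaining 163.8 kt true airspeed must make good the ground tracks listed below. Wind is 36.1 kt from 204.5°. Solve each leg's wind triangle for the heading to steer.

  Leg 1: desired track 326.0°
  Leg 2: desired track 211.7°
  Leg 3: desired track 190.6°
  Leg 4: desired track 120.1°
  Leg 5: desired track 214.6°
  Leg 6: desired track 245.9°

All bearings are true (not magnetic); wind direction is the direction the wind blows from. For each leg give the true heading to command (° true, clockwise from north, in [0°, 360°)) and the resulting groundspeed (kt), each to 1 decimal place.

Leg 1: desired track 326.0°; wind correction -10.8° → command heading 315.2°, groundspeed 179.7 kt
Leg 2: desired track 211.7°; wind correction -1.6° → command heading 210.1°, groundspeed 127.9 kt
Leg 3: desired track 190.6°; wind correction +3.0° → command heading 193.6°, groundspeed 128.5 kt
Leg 4: desired track 120.1°; wind correction +12.7° → command heading 132.8°, groundspeed 156.3 kt
Leg 5: desired track 214.6°; wind correction -2.2° → command heading 212.4°, groundspeed 128.1 kt
Leg 6: desired track 245.9°; wind correction -8.4° → command heading 237.5°, groundspeed 135.0 kt

Leg 1: heading=315.2°, groundspeed=179.7 kt
Leg 2: heading=210.1°, groundspeed=127.9 kt
Leg 3: heading=193.6°, groundspeed=128.5 kt
Leg 4: heading=132.8°, groundspeed=156.3 kt
Leg 5: heading=212.4°, groundspeed=128.1 kt
Leg 6: heading=237.5°, groundspeed=135.0 kt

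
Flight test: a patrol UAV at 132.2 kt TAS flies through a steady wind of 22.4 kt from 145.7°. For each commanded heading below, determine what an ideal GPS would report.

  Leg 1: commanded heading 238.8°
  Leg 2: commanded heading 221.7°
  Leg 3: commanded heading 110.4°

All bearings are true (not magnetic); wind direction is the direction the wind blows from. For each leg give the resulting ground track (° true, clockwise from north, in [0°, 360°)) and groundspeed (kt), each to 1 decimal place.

Leg 1: heading 238.8°; drift +9.5° → track 248.3°, groundspeed 135.3 kt
Leg 2: heading 221.7°; drift +9.7° → track 231.4°, groundspeed 128.6 kt
Leg 3: heading 110.4°; drift -6.5° → track 103.9°, groundspeed 114.7 kt

Leg 1: track=248.3°, groundspeed=135.3 kt
Leg 2: track=231.4°, groundspeed=128.6 kt
Leg 3: track=103.9°, groundspeed=114.7 kt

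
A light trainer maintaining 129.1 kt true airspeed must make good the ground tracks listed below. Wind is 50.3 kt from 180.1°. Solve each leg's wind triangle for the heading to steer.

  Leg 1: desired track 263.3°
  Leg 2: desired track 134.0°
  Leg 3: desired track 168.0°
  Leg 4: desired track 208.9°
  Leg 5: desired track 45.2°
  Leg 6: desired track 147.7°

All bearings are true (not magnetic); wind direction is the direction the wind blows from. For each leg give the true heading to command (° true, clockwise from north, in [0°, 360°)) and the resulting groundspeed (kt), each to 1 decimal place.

Leg 1: heading=240.5°, groundspeed=113.1 kt
Leg 2: heading=150.3°, groundspeed=89.0 kt
Leg 3: heading=172.7°, groundspeed=79.5 kt
Leg 4: heading=198.1°, groundspeed=82.7 kt
Leg 5: heading=61.2°, groundspeed=159.6 kt
Leg 6: heading=159.8°, groundspeed=83.8 kt

Leg 1: desired track 263.3°; wind correction -22.8° → command heading 240.5°, groundspeed 113.1 kt
Leg 2: desired track 134.0°; wind correction +16.3° → command heading 150.3°, groundspeed 89.0 kt
Leg 3: desired track 168.0°; wind correction +4.7° → command heading 172.7°, groundspeed 79.5 kt
Leg 4: desired track 208.9°; wind correction -10.8° → command heading 198.1°, groundspeed 82.7 kt
Leg 5: desired track 45.2°; wind correction +16.0° → command heading 61.2°, groundspeed 159.6 kt
Leg 6: desired track 147.7°; wind correction +12.1° → command heading 159.8°, groundspeed 83.8 kt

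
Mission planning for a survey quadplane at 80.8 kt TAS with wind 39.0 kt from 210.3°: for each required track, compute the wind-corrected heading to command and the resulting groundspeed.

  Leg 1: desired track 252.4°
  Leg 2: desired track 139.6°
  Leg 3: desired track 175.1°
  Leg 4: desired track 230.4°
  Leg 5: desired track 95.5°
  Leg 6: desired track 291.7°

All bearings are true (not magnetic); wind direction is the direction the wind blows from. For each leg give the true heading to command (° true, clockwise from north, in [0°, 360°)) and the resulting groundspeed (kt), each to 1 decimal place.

Leg 1: desired track 252.4°; wind correction -18.9° → command heading 233.5°, groundspeed 47.5 kt
Leg 2: desired track 139.6°; wind correction +27.1° → command heading 166.7°, groundspeed 59.0 kt
Leg 3: desired track 175.1°; wind correction +16.2° → command heading 191.3°, groundspeed 45.7 kt
Leg 4: desired track 230.4°; wind correction -9.5° → command heading 220.9°, groundspeed 43.1 kt
Leg 5: desired track 95.5°; wind correction +26.0° → command heading 121.5°, groundspeed 89.0 kt
Leg 6: desired track 291.7°; wind correction -28.5° → command heading 263.2°, groundspeed 65.2 kt

Leg 1: heading=233.5°, groundspeed=47.5 kt
Leg 2: heading=166.7°, groundspeed=59.0 kt
Leg 3: heading=191.3°, groundspeed=45.7 kt
Leg 4: heading=220.9°, groundspeed=43.1 kt
Leg 5: heading=121.5°, groundspeed=89.0 kt
Leg 6: heading=263.2°, groundspeed=65.2 kt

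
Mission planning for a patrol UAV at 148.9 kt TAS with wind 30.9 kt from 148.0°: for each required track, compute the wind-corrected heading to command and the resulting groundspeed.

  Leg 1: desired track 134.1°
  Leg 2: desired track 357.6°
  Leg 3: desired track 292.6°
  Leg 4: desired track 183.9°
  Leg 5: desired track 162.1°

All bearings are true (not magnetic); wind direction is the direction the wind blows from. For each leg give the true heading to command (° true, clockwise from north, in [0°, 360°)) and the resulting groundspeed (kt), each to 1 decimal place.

Leg 1: desired track 134.1°; wind correction +2.9° → command heading 137.0°, groundspeed 118.7 kt
Leg 2: desired track 357.6°; wind correction +5.9° → command heading 3.5°, groundspeed 175.0 kt
Leg 3: desired track 292.6°; wind correction -6.9° → command heading 285.7°, groundspeed 173.0 kt
Leg 4: desired track 183.9°; wind correction -7.0° → command heading 176.9°, groundspeed 122.8 kt
Leg 5: desired track 162.1°; wind correction -2.9° → command heading 159.2°, groundspeed 118.7 kt

Leg 1: heading=137.0°, groundspeed=118.7 kt
Leg 2: heading=3.5°, groundspeed=175.0 kt
Leg 3: heading=285.7°, groundspeed=173.0 kt
Leg 4: heading=176.9°, groundspeed=122.8 kt
Leg 5: heading=159.2°, groundspeed=118.7 kt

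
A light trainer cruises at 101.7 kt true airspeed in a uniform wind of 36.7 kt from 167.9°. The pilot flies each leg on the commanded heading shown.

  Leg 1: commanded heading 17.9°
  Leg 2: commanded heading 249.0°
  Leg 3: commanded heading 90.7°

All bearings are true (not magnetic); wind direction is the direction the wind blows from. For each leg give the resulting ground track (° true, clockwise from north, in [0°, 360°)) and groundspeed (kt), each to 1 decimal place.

Leg 1: heading 17.9°; drift -7.8° → track 10.1°, groundspeed 134.7 kt
Leg 2: heading 249.0°; drift +20.7° → track 269.7°, groundspeed 102.6 kt
Leg 3: heading 90.7°; drift -20.9° → track 69.8°, groundspeed 100.2 kt

Leg 1: track=10.1°, groundspeed=134.7 kt
Leg 2: track=269.7°, groundspeed=102.6 kt
Leg 3: track=69.8°, groundspeed=100.2 kt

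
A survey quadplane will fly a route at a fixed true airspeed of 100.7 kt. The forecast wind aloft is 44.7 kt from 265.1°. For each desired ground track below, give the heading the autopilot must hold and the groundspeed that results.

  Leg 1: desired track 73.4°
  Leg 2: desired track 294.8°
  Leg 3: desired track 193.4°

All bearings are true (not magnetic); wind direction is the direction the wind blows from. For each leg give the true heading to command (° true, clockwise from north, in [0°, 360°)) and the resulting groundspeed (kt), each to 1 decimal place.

Leg 1: desired track 73.4°; wind correction -5.2° → command heading 68.2°, groundspeed 144.1 kt
Leg 2: desired track 294.8°; wind correction -12.7° → command heading 282.1°, groundspeed 59.4 kt
Leg 3: desired track 193.4°; wind correction +24.9° → command heading 218.3°, groundspeed 77.3 kt

Leg 1: heading=68.2°, groundspeed=144.1 kt
Leg 2: heading=282.1°, groundspeed=59.4 kt
Leg 3: heading=218.3°, groundspeed=77.3 kt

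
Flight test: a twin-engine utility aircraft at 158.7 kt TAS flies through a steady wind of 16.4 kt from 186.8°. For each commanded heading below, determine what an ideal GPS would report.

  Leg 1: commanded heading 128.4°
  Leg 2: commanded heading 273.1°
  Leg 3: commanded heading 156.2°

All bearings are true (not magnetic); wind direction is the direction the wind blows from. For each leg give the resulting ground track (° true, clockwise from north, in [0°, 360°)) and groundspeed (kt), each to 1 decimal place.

Leg 1: track=123.1°, groundspeed=150.8 kt
Leg 2: track=279.0°, groundspeed=158.5 kt
Leg 3: track=152.9°, groundspeed=144.8 kt

Leg 1: heading 128.4°; drift -5.3° → track 123.1°, groundspeed 150.8 kt
Leg 2: heading 273.1°; drift +5.9° → track 279.0°, groundspeed 158.5 kt
Leg 3: heading 156.2°; drift -3.3° → track 152.9°, groundspeed 144.8 kt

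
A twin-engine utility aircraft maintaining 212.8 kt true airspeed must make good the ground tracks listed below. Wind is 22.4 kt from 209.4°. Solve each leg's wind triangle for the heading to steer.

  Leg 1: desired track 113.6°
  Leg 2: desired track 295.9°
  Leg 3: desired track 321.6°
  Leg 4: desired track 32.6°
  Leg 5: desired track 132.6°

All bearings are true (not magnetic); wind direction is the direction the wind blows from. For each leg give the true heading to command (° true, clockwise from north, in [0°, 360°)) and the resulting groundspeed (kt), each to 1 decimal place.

Leg 1: desired track 113.6°; wind correction +6.0° → command heading 119.6°, groundspeed 213.9 kt
Leg 2: desired track 295.9°; wind correction -6.0° → command heading 289.9°, groundspeed 210.3 kt
Leg 3: desired track 321.6°; wind correction -5.6° → command heading 316.0°, groundspeed 220.3 kt
Leg 4: desired track 32.6°; wind correction +0.3° → command heading 32.9°, groundspeed 235.2 kt
Leg 5: desired track 132.6°; wind correction +5.9° → command heading 138.5°, groundspeed 206.6 kt

Leg 1: heading=119.6°, groundspeed=213.9 kt
Leg 2: heading=289.9°, groundspeed=210.3 kt
Leg 3: heading=316.0°, groundspeed=220.3 kt
Leg 4: heading=32.9°, groundspeed=235.2 kt
Leg 5: heading=138.5°, groundspeed=206.6 kt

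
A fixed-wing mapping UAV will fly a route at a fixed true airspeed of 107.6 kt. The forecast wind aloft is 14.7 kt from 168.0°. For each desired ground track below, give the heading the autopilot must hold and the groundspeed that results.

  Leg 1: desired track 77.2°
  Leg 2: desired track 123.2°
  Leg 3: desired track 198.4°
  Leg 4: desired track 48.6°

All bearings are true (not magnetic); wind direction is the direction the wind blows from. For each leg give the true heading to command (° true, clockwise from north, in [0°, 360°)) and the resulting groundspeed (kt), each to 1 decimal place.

Leg 1: desired track 77.2°; wind correction +7.9° → command heading 85.1°, groundspeed 106.8 kt
Leg 2: desired track 123.2°; wind correction +5.5° → command heading 128.7°, groundspeed 96.7 kt
Leg 3: desired track 198.4°; wind correction -4.0° → command heading 194.4°, groundspeed 94.7 kt
Leg 4: desired track 48.6°; wind correction +6.8° → command heading 55.4°, groundspeed 114.1 kt

Leg 1: heading=85.1°, groundspeed=106.8 kt
Leg 2: heading=128.7°, groundspeed=96.7 kt
Leg 3: heading=194.4°, groundspeed=94.7 kt
Leg 4: heading=55.4°, groundspeed=114.1 kt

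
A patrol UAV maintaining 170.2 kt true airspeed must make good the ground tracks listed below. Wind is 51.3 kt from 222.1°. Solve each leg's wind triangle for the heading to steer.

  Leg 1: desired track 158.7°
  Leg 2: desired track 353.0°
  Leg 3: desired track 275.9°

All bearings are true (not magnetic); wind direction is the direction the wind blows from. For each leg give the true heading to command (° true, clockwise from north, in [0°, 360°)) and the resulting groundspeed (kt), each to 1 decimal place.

Leg 1: heading=174.3°, groundspeed=140.9 kt
Leg 2: heading=339.8°, groundspeed=199.3 kt
Leg 3: heading=261.8°, groundspeed=134.8 kt

Leg 1: desired track 158.7°; wind correction +15.6° → command heading 174.3°, groundspeed 140.9 kt
Leg 2: desired track 353.0°; wind correction -13.2° → command heading 339.8°, groundspeed 199.3 kt
Leg 3: desired track 275.9°; wind correction -14.1° → command heading 261.8°, groundspeed 134.8 kt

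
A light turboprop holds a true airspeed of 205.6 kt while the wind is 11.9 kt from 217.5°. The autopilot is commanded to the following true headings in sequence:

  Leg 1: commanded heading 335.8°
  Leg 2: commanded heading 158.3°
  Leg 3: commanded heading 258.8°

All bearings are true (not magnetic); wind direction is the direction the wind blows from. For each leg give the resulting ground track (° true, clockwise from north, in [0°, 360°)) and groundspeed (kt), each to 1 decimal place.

Leg 1: track=338.6°, groundspeed=211.5 kt
Leg 2: track=155.4°, groundspeed=199.8 kt
Leg 3: track=261.1°, groundspeed=196.8 kt

Leg 1: heading 335.8°; drift +2.8° → track 338.6°, groundspeed 211.5 kt
Leg 2: heading 158.3°; drift -2.9° → track 155.4°, groundspeed 199.8 kt
Leg 3: heading 258.8°; drift +2.3° → track 261.1°, groundspeed 196.8 kt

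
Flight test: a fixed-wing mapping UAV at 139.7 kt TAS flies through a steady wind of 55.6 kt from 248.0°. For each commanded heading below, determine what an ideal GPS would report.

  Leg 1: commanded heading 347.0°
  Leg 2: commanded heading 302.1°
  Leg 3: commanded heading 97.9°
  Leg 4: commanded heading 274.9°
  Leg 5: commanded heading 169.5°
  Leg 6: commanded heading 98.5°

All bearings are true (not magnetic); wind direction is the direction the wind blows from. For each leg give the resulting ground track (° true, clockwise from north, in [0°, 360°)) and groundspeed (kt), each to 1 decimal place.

Leg 1: track=7.3°, groundspeed=158.2 kt
Leg 2: track=324.9°, groundspeed=116.2 kt
Leg 3: track=89.5°, groundspeed=189.9 kt
Leg 4: track=290.5°, groundspeed=93.6 kt
Leg 5: track=146.5°, groundspeed=139.7 kt
Leg 6: track=89.9°, groundspeed=189.7 kt

Leg 1: heading 347.0°; drift +20.3° → track 7.3°, groundspeed 158.2 kt
Leg 2: heading 302.1°; drift +22.8° → track 324.9°, groundspeed 116.2 kt
Leg 3: heading 97.9°; drift -8.4° → track 89.5°, groundspeed 189.9 kt
Leg 4: heading 274.9°; drift +15.6° → track 290.5°, groundspeed 93.6 kt
Leg 5: heading 169.5°; drift -23.0° → track 146.5°, groundspeed 139.7 kt
Leg 6: heading 98.5°; drift -8.6° → track 89.9°, groundspeed 189.7 kt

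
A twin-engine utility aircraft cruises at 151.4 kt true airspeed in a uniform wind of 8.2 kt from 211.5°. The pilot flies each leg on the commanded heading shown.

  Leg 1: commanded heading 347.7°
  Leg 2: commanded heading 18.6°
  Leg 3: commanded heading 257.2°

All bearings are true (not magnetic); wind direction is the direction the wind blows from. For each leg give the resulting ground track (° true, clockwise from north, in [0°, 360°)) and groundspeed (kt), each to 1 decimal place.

Leg 1: heading 347.7°; drift +2.1° → track 349.8°, groundspeed 157.4 kt
Leg 2: heading 18.6°; drift +0.7° → track 19.3°, groundspeed 159.4 kt
Leg 3: heading 257.2°; drift +2.3° → track 259.5°, groundspeed 145.8 kt

Leg 1: track=349.8°, groundspeed=157.4 kt
Leg 2: track=19.3°, groundspeed=159.4 kt
Leg 3: track=259.5°, groundspeed=145.8 kt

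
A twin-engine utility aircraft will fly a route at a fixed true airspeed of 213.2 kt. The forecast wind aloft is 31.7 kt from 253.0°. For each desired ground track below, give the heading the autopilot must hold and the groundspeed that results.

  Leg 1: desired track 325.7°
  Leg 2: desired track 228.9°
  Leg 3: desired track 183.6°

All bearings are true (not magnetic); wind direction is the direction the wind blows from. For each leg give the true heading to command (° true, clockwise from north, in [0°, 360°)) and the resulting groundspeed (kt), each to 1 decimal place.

Leg 1: heading=317.5°, groundspeed=201.6 kt
Leg 2: heading=232.4°, groundspeed=183.9 kt
Leg 3: heading=191.6°, groundspeed=200.0 kt

Leg 1: desired track 325.7°; wind correction -8.2° → command heading 317.5°, groundspeed 201.6 kt
Leg 2: desired track 228.9°; wind correction +3.5° → command heading 232.4°, groundspeed 183.9 kt
Leg 3: desired track 183.6°; wind correction +8.0° → command heading 191.6°, groundspeed 200.0 kt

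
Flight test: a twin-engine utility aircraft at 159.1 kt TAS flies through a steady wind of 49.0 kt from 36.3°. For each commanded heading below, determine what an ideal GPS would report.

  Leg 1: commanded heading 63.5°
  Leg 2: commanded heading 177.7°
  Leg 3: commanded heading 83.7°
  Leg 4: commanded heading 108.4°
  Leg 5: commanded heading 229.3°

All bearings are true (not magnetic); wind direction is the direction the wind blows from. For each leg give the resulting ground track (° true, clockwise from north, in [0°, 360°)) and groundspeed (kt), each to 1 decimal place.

Leg 1: track=74.5°, groundspeed=117.7 kt
Leg 2: track=186.5°, groundspeed=199.7 kt
Leg 3: track=99.7°, groundspeed=131.0 kt
Leg 4: track=126.3°, groundspeed=151.4 kt
Leg 5: track=226.2°, groundspeed=207.1 kt

Leg 1: heading 63.5°; drift +11.0° → track 74.5°, groundspeed 117.7 kt
Leg 2: heading 177.7°; drift +8.8° → track 186.5°, groundspeed 199.7 kt
Leg 3: heading 83.7°; drift +16.0° → track 99.7°, groundspeed 131.0 kt
Leg 4: heading 108.4°; drift +17.9° → track 126.3°, groundspeed 151.4 kt
Leg 5: heading 229.3°; drift -3.1° → track 226.2°, groundspeed 207.1 kt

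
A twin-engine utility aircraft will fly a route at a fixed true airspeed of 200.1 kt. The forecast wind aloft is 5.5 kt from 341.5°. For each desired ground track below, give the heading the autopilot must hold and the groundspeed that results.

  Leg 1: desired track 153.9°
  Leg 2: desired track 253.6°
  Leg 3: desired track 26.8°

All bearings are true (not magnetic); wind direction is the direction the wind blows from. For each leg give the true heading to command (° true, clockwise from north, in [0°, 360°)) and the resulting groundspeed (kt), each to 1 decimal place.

Leg 1: heading=153.7°, groundspeed=205.6 kt
Leg 2: heading=255.2°, groundspeed=199.8 kt
Leg 3: heading=25.7°, groundspeed=196.2 kt

Leg 1: desired track 153.9°; wind correction -0.2° → command heading 153.7°, groundspeed 205.6 kt
Leg 2: desired track 253.6°; wind correction +1.6° → command heading 255.2°, groundspeed 199.8 kt
Leg 3: desired track 26.8°; wind correction -1.1° → command heading 25.7°, groundspeed 196.2 kt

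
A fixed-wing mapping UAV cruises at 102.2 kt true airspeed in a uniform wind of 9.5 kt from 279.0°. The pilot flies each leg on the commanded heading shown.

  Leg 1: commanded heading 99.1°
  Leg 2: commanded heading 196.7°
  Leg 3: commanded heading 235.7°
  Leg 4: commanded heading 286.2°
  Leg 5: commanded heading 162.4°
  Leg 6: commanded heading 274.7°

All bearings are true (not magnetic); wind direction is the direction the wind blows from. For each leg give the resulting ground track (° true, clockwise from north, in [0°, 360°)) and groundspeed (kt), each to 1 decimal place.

Leg 1: heading 99.1°; drift +0.0° → track 99.1°, groundspeed 111.7 kt
Leg 2: heading 196.7°; drift -5.3° → track 191.4°, groundspeed 101.4 kt
Leg 3: heading 235.7°; drift -3.9° → track 231.8°, groundspeed 95.5 kt
Leg 4: heading 286.2°; drift +0.7° → track 286.9°, groundspeed 92.8 kt
Leg 5: heading 162.4°; drift -4.6° → track 157.8°, groundspeed 106.8 kt
Leg 6: heading 274.7°; drift -0.4° → track 274.3°, groundspeed 92.7 kt

Leg 1: track=99.1°, groundspeed=111.7 kt
Leg 2: track=191.4°, groundspeed=101.4 kt
Leg 3: track=231.8°, groundspeed=95.5 kt
Leg 4: track=286.9°, groundspeed=92.8 kt
Leg 5: track=157.8°, groundspeed=106.8 kt
Leg 6: track=274.3°, groundspeed=92.7 kt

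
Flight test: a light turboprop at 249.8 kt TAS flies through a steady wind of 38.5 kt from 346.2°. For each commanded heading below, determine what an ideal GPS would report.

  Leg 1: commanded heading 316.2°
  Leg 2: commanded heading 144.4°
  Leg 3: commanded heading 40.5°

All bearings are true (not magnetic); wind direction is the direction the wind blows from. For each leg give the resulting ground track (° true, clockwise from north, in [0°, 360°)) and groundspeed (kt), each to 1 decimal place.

Leg 1: track=311.1°, groundspeed=217.3 kt
Leg 2: track=147.3°, groundspeed=285.9 kt
Leg 3: track=48.3°, groundspeed=229.5 kt

Leg 1: heading 316.2°; drift -5.1° → track 311.1°, groundspeed 217.3 kt
Leg 2: heading 144.4°; drift +2.9° → track 147.3°, groundspeed 285.9 kt
Leg 3: heading 40.5°; drift +7.8° → track 48.3°, groundspeed 229.5 kt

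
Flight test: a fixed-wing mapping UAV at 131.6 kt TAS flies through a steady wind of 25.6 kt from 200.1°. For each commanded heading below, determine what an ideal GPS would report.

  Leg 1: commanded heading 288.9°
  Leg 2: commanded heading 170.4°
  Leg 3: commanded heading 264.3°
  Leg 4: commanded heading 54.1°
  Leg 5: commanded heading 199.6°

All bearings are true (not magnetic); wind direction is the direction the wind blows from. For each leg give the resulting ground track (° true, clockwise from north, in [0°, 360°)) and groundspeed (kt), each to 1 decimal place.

Leg 1: track=299.9°, groundspeed=133.5 kt
Leg 2: track=163.8°, groundspeed=110.1 kt
Leg 3: track=275.1°, groundspeed=122.6 kt
Leg 4: track=48.7°, groundspeed=153.5 kt
Leg 5: track=199.5°, groundspeed=106.0 kt

Leg 1: heading 288.9°; drift +11.0° → track 299.9°, groundspeed 133.5 kt
Leg 2: heading 170.4°; drift -6.6° → track 163.8°, groundspeed 110.1 kt
Leg 3: heading 264.3°; drift +10.8° → track 275.1°, groundspeed 122.6 kt
Leg 4: heading 54.1°; drift -5.4° → track 48.7°, groundspeed 153.5 kt
Leg 5: heading 199.6°; drift -0.1° → track 199.5°, groundspeed 106.0 kt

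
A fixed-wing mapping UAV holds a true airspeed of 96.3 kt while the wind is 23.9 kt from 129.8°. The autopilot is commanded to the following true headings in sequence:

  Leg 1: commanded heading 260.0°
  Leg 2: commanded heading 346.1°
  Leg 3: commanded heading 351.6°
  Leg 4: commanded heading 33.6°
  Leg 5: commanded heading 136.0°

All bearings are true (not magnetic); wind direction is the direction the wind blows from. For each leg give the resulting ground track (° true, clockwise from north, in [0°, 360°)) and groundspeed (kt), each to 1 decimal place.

Leg 1: heading 260.0°; drift +9.3° → track 269.3°, groundspeed 113.2 kt
Leg 2: heading 346.1°; drift -7.0° → track 339.1°, groundspeed 116.4 kt
Leg 3: heading 351.6°; drift -7.9° → track 343.7°, groundspeed 115.2 kt
Leg 4: heading 33.6°; drift -13.5° → track 20.1°, groundspeed 101.7 kt
Leg 5: heading 136.0°; drift +2.0° → track 138.0°, groundspeed 72.6 kt

Leg 1: track=269.3°, groundspeed=113.2 kt
Leg 2: track=339.1°, groundspeed=116.4 kt
Leg 3: track=343.7°, groundspeed=115.2 kt
Leg 4: track=20.1°, groundspeed=101.7 kt
Leg 5: track=138.0°, groundspeed=72.6 kt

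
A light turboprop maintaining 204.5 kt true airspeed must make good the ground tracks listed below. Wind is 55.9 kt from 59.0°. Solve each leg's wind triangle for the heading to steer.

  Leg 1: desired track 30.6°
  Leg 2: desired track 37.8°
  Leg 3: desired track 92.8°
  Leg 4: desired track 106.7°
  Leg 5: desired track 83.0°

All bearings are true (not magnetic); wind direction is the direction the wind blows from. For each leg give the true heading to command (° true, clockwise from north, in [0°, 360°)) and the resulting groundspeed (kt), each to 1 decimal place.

Leg 1: desired track 30.6°; wind correction +7.5° → command heading 38.1°, groundspeed 153.6 kt
Leg 2: desired track 37.8°; wind correction +5.7° → command heading 43.5°, groundspeed 151.4 kt
Leg 3: desired track 92.8°; wind correction -8.7° → command heading 84.1°, groundspeed 155.7 kt
Leg 4: desired track 106.7°; wind correction -11.7° → command heading 95.0°, groundspeed 162.7 kt
Leg 5: desired track 83.0°; wind correction -6.4° → command heading 76.6°, groundspeed 152.2 kt

Leg 1: heading=38.1°, groundspeed=153.6 kt
Leg 2: heading=43.5°, groundspeed=151.4 kt
Leg 3: heading=84.1°, groundspeed=155.7 kt
Leg 4: heading=95.0°, groundspeed=162.7 kt
Leg 5: heading=76.6°, groundspeed=152.2 kt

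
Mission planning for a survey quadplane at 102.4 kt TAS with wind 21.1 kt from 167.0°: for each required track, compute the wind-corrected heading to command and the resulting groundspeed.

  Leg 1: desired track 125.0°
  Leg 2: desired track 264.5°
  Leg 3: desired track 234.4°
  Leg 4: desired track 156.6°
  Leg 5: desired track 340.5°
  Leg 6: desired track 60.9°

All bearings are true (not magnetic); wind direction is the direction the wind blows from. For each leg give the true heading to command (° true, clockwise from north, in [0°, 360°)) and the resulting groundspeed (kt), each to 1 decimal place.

Leg 1: heading=132.9°, groundspeed=85.7 kt
Leg 2: heading=252.7°, groundspeed=103.0 kt
Leg 3: heading=223.4°, groundspeed=92.4 kt
Leg 4: heading=158.7°, groundspeed=81.6 kt
Leg 5: heading=339.2°, groundspeed=123.3 kt
Leg 6: heading=72.3°, groundspeed=106.2 kt

Leg 1: desired track 125.0°; wind correction +7.9° → command heading 132.9°, groundspeed 85.7 kt
Leg 2: desired track 264.5°; wind correction -11.8° → command heading 252.7°, groundspeed 103.0 kt
Leg 3: desired track 234.4°; wind correction -11.0° → command heading 223.4°, groundspeed 92.4 kt
Leg 4: desired track 156.6°; wind correction +2.1° → command heading 158.7°, groundspeed 81.6 kt
Leg 5: desired track 340.5°; wind correction -1.3° → command heading 339.2°, groundspeed 123.3 kt
Leg 6: desired track 60.9°; wind correction +11.4° → command heading 72.3°, groundspeed 106.2 kt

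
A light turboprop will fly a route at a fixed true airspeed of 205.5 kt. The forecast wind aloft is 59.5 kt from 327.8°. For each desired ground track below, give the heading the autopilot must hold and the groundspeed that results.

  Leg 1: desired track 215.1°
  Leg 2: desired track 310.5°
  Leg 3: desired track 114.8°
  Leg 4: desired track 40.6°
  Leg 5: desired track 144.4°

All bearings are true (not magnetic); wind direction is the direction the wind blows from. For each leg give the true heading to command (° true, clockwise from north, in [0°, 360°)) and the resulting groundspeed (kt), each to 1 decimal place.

Leg 1: heading=230.6°, groundspeed=221.0 kt
Leg 2: heading=315.4°, groundspeed=147.9 kt
Leg 3: heading=105.7°, groundspeed=252.8 kt
Leg 4: heading=24.5°, groundspeed=179.9 kt
Leg 5: heading=143.4°, groundspeed=264.9 kt

Leg 1: desired track 215.1°; wind correction +15.5° → command heading 230.6°, groundspeed 221.0 kt
Leg 2: desired track 310.5°; wind correction +4.9° → command heading 315.4°, groundspeed 147.9 kt
Leg 3: desired track 114.8°; wind correction -9.1° → command heading 105.7°, groundspeed 252.8 kt
Leg 4: desired track 40.6°; wind correction -16.1° → command heading 24.5°, groundspeed 179.9 kt
Leg 5: desired track 144.4°; wind correction -1.0° → command heading 143.4°, groundspeed 264.9 kt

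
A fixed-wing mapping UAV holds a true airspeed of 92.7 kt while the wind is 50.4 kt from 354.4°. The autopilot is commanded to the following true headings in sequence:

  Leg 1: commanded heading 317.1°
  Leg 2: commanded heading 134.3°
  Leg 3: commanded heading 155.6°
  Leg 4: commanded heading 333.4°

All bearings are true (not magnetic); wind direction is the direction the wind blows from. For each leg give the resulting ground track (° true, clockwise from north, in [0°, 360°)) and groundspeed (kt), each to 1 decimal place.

Leg 1: heading 317.1°; drift -30.1° → track 287.0°, groundspeed 60.8 kt
Leg 2: heading 134.3°; drift +13.9° → track 148.2°, groundspeed 135.2 kt
Leg 3: heading 155.6°; drift +6.6° → track 162.2°, groundspeed 141.3 kt
Leg 4: heading 333.4°; drift -21.6° → track 311.8°, groundspeed 49.1 kt

Leg 1: track=287.0°, groundspeed=60.8 kt
Leg 2: track=148.2°, groundspeed=135.2 kt
Leg 3: track=162.2°, groundspeed=141.3 kt
Leg 4: track=311.8°, groundspeed=49.1 kt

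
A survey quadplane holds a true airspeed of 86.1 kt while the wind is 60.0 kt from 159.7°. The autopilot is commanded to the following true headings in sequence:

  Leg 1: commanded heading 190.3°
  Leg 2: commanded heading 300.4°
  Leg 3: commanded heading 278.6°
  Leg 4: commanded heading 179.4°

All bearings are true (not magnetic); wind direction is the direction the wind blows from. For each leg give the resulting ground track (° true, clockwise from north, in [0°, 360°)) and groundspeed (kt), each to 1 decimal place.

Leg 1: heading 190.3°; drift +41.6° → track 231.9°, groundspeed 46.0 kt
Leg 2: heading 300.4°; drift +16.0° → track 316.4°, groundspeed 137.9 kt
Leg 3: heading 278.6°; drift +24.5° → track 303.1°, groundspeed 126.5 kt
Leg 4: heading 179.4°; drift +34.3° → track 213.7°, groundspeed 35.9 kt

Leg 1: track=231.9°, groundspeed=46.0 kt
Leg 2: track=316.4°, groundspeed=137.9 kt
Leg 3: track=303.1°, groundspeed=126.5 kt
Leg 4: track=213.7°, groundspeed=35.9 kt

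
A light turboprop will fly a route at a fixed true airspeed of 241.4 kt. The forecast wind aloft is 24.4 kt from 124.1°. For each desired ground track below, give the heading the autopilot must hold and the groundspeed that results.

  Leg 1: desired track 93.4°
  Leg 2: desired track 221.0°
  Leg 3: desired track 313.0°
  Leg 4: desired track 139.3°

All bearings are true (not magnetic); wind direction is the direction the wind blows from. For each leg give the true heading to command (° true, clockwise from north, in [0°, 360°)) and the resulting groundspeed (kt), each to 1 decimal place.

Leg 1: desired track 93.4°; wind correction +3.0° → command heading 96.4°, groundspeed 220.1 kt
Leg 2: desired track 221.0°; wind correction -5.8° → command heading 215.2°, groundspeed 243.1 kt
Leg 3: desired track 313.0°; wind correction +0.9° → command heading 313.9°, groundspeed 265.5 kt
Leg 4: desired track 139.3°; wind correction -1.5° → command heading 137.8°, groundspeed 217.8 kt

Leg 1: heading=96.4°, groundspeed=220.1 kt
Leg 2: heading=215.2°, groundspeed=243.1 kt
Leg 3: heading=313.9°, groundspeed=265.5 kt
Leg 4: heading=137.8°, groundspeed=217.8 kt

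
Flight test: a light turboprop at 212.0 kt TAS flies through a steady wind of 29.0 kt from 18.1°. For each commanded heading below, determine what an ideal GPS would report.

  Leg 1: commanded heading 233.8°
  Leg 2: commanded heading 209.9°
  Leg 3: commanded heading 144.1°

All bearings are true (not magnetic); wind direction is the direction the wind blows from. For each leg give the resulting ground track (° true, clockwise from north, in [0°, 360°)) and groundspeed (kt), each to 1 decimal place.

Leg 1: track=229.7°, groundspeed=236.2 kt
Leg 2: track=208.5°, groundspeed=240.5 kt
Leg 3: track=149.9°, groundspeed=230.2 kt

Leg 1: heading 233.8°; drift -4.1° → track 229.7°, groundspeed 236.2 kt
Leg 2: heading 209.9°; drift -1.4° → track 208.5°, groundspeed 240.5 kt
Leg 3: heading 144.1°; drift +5.8° → track 149.9°, groundspeed 230.2 kt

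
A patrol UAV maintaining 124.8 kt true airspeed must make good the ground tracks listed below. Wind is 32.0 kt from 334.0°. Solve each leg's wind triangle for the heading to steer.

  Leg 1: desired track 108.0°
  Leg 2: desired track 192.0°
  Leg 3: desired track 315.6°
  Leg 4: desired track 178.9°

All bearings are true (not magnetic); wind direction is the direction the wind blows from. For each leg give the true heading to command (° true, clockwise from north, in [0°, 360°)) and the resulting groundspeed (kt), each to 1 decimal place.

Leg 1: heading=97.4°, groundspeed=144.9 kt
Leg 2: heading=201.1°, groundspeed=148.5 kt
Leg 3: heading=320.2°, groundspeed=94.0 kt
Leg 4: heading=185.1°, groundspeed=153.1 kt

Leg 1: desired track 108.0°; wind correction -10.6° → command heading 97.4°, groundspeed 144.9 kt
Leg 2: desired track 192.0°; wind correction +9.1° → command heading 201.1°, groundspeed 148.5 kt
Leg 3: desired track 315.6°; wind correction +4.6° → command heading 320.2°, groundspeed 94.0 kt
Leg 4: desired track 178.9°; wind correction +6.2° → command heading 185.1°, groundspeed 153.1 kt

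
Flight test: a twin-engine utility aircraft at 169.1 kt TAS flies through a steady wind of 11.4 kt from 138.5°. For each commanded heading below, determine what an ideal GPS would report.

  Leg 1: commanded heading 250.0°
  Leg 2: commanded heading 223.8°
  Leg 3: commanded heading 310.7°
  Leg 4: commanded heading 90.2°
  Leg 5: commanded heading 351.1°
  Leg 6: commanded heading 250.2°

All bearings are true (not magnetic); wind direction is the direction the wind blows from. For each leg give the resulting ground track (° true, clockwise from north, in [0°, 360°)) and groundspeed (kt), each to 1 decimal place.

Leg 1: heading 250.0°; drift +3.5° → track 253.5°, groundspeed 173.6 kt
Leg 2: heading 223.8°; drift +3.9° → track 227.7°, groundspeed 168.5 kt
Leg 3: heading 310.7°; drift +0.5° → track 311.2°, groundspeed 180.4 kt
Leg 4: heading 90.2°; drift -3.0° → track 87.2°, groundspeed 161.7 kt
Leg 5: heading 351.1°; drift -2.0° → track 349.1°, groundspeed 178.8 kt
Leg 6: heading 250.2°; drift +3.5° → track 253.7°, groundspeed 173.6 kt

Leg 1: track=253.5°, groundspeed=173.6 kt
Leg 2: track=227.7°, groundspeed=168.5 kt
Leg 3: track=311.2°, groundspeed=180.4 kt
Leg 4: track=87.2°, groundspeed=161.7 kt
Leg 5: track=349.1°, groundspeed=178.8 kt
Leg 6: track=253.7°, groundspeed=173.6 kt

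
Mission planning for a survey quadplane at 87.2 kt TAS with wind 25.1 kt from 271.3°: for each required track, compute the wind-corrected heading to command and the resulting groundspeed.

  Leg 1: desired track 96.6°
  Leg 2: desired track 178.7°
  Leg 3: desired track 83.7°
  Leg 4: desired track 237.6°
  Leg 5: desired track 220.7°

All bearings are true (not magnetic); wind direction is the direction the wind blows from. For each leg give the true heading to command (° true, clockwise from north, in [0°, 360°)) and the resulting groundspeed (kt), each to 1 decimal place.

Leg 1: desired track 96.6°; wind correction +1.5° → command heading 98.1°, groundspeed 112.2 kt
Leg 2: desired track 178.7°; wind correction +16.7° → command heading 195.4°, groundspeed 84.7 kt
Leg 3: desired track 83.7°; wind correction -2.2° → command heading 81.5°, groundspeed 112.0 kt
Leg 4: desired track 237.6°; wind correction +9.2° → command heading 246.8°, groundspeed 65.2 kt
Leg 5: desired track 220.7°; wind correction +12.9° → command heading 233.6°, groundspeed 69.1 kt

Leg 1: heading=98.1°, groundspeed=112.2 kt
Leg 2: heading=195.4°, groundspeed=84.7 kt
Leg 3: heading=81.5°, groundspeed=112.0 kt
Leg 4: heading=246.8°, groundspeed=65.2 kt
Leg 5: heading=233.6°, groundspeed=69.1 kt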